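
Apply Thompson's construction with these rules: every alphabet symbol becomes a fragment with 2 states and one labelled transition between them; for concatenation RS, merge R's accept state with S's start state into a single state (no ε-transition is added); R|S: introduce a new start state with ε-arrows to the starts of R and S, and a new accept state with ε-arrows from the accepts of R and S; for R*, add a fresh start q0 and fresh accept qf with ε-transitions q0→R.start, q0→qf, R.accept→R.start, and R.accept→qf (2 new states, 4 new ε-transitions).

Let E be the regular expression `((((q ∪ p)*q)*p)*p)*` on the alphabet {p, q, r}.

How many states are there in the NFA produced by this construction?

17

Bottom-up over the parse tree:
Each of the 5 symbol leaves contributes a 2-state fragment.
  q ∪ p — 6 states
  (q ∪ p)* — 8 states
  (q ∪ p)*q — 9 states
  ((q ∪ p)*q)* — 11 states
  ((q ∪ p)*q)*p — 12 states
  (((q ∪ p)*q)*p)* — 14 states
  (((q ∪ p)*q)*p)*p — 15 states
  ((((q ∪ p)*q)*p)*p)* — 17 states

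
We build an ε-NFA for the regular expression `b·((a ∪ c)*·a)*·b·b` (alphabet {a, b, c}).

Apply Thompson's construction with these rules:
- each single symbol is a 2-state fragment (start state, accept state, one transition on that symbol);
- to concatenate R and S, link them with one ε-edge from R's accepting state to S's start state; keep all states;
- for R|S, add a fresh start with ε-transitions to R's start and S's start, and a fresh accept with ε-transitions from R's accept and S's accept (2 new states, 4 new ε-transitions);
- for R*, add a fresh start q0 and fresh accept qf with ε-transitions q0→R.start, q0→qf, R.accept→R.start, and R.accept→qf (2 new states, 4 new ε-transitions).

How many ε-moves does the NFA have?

Bottom-up over the parse tree:
Each of the 6 symbol leaves contributes 0 ε-transitions.
  a ∪ c — 4 ε-transitions
  (a ∪ c)* — 8 ε-transitions
  (a ∪ c)*·a — 9 ε-transitions
  ((a ∪ c)*·a)* — 13 ε-transitions
  b·((a ∪ c)*·a)*·b·b — 16 ε-transitions

16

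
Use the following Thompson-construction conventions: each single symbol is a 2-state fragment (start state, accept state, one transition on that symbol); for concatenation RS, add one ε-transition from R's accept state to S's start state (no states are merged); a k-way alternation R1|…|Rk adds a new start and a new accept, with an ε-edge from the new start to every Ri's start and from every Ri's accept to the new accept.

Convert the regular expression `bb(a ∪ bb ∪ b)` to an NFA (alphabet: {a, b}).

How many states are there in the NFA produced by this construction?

14

Recursing over subexpressions:
Each of the 6 symbol leaves contributes a 2-state fragment.
  bb : 4 states
  a ∪ bb ∪ b : 10 states
  bb(a ∪ bb ∪ b) : 14 states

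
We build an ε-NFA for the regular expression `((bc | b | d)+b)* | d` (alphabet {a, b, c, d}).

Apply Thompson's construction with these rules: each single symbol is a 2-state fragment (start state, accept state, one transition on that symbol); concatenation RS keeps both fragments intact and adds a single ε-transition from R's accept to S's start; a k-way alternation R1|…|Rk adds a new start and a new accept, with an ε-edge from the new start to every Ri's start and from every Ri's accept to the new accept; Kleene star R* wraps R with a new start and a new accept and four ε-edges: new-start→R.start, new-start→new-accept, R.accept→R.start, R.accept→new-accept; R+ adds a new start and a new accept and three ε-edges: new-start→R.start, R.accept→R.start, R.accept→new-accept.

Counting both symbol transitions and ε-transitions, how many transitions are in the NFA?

Bottom-up over the parse tree:
Each of the 6 symbol leaves contributes 1 transition (1 symbol, 0 ε).
  bc = 3 transitions (2 symbol, 1 ε)
  bc | b | d = 11 transitions (4 symbol, 7 ε)
  (bc | b | d)+ = 14 transitions (4 symbol, 10 ε)
  (bc | b | d)+b = 16 transitions (5 symbol, 11 ε)
  ((bc | b | d)+b)* = 20 transitions (5 symbol, 15 ε)
  ((bc | b | d)+b)* | d = 25 transitions (6 symbol, 19 ε)

25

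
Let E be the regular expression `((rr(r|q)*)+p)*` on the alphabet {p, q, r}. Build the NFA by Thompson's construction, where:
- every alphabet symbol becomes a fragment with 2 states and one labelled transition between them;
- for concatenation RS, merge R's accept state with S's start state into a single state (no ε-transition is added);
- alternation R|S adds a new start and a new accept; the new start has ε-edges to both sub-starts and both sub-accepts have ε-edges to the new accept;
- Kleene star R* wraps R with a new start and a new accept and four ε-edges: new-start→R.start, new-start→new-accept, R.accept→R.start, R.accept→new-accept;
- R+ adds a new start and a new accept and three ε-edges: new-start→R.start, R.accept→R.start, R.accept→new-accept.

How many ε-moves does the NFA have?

15

By structural recursion:
Each of the 5 symbol leaves contributes 0 ε-transitions.
  r|q = 4 ε-transitions
  (r|q)* = 8 ε-transitions
  rr(r|q)* = 8 ε-transitions
  (rr(r|q)*)+ = 11 ε-transitions
  (rr(r|q)*)+p = 11 ε-transitions
  ((rr(r|q)*)+p)* = 15 ε-transitions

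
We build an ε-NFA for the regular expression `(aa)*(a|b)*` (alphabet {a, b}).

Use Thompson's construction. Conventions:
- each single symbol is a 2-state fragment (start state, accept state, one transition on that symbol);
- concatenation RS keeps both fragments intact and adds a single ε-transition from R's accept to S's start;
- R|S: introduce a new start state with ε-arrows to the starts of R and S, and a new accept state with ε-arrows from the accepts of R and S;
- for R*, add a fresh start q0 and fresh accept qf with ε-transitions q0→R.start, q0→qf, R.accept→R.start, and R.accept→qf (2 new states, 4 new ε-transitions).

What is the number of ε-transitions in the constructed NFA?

14

Recursing over subexpressions:
Each of the 4 symbol leaves contributes 0 ε-transitions.
  aa — 1 ε-transition
  (aa)* — 5 ε-transitions
  a|b — 4 ε-transitions
  (a|b)* — 8 ε-transitions
  (aa)*(a|b)* — 14 ε-transitions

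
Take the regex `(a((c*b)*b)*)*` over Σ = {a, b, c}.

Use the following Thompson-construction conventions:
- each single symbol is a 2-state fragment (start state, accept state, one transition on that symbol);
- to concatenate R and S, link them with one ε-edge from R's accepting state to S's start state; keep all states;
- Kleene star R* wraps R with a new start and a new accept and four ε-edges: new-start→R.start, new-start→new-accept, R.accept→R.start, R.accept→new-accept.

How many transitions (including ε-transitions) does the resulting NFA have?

23

Per subexpression:
Each of the 4 symbol leaves contributes 1 transition (1 symbol, 0 ε).
  c* — 5 transitions (1 symbol, 4 ε)
  c*b — 7 transitions (2 symbol, 5 ε)
  (c*b)* — 11 transitions (2 symbol, 9 ε)
  (c*b)*b — 13 transitions (3 symbol, 10 ε)
  ((c*b)*b)* — 17 transitions (3 symbol, 14 ε)
  a((c*b)*b)* — 19 transitions (4 symbol, 15 ε)
  (a((c*b)*b)*)* — 23 transitions (4 symbol, 19 ε)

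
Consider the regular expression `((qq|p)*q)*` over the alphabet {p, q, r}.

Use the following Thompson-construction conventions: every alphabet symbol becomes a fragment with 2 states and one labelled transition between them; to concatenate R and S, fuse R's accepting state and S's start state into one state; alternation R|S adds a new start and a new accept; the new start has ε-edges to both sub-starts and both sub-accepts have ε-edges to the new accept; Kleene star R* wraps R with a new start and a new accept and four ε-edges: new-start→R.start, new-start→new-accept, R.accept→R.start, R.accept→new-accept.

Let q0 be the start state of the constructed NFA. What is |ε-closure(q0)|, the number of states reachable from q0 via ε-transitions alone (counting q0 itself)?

Let C(F) = |ε-closure(F.start)| within fragment F, and note whether F accepts ε. Symbol fragments have C = 1 and do not accept ε. Then:
  qq — same as the first factor's closure: C = 1
  qq|p — C = 1 + 1 + 1 = 3 (the new accept is not ε-reachable since no branch accepts ε)
  (qq|p)* — C = 1 (new start) + 3 (body) + 1 (new accept) = 5
  (qq|p)*q — C = 5 + (1−1) = 5 (closure spills across the concat boundary because the left factor accepts ε)
  ((qq|p)*q)* — the star's fresh start ε-reaches both the body's start and the fresh accept: C = 2 + 5 = 7

7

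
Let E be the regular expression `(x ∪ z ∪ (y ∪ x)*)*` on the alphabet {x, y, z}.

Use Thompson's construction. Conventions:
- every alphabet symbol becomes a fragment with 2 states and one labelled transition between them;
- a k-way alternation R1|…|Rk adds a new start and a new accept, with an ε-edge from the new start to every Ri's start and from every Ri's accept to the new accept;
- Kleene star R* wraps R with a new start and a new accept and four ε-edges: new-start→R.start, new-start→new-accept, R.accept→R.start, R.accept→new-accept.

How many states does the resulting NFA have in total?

16

Per subexpression:
Each of the 4 symbol leaves contributes a 2-state fragment.
  y ∪ x → 6 states
  (y ∪ x)* → 8 states
  x ∪ z ∪ (y ∪ x)* → 14 states
  (x ∪ z ∪ (y ∪ x)*)* → 16 states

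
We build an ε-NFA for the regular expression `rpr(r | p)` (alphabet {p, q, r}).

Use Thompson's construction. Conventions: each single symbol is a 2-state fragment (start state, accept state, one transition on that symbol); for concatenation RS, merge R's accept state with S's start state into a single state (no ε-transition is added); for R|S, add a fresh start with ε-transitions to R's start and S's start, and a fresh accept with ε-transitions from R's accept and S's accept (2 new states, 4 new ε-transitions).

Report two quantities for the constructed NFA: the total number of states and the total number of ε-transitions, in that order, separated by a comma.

9, 4

Recursing over subexpressions:
Each of the 5 symbol leaves contributes 2 states and 0 ε-transitions.
  r | p — 6 states, 4 ε-transitions
  rpr(r | p) — 9 states, 4 ε-transitions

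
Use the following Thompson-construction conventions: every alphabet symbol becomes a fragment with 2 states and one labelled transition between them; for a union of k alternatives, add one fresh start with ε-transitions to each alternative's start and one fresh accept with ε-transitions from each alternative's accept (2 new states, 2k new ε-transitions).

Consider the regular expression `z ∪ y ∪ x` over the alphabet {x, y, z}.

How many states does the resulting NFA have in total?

8

Per subexpression:
Each of the 3 symbol leaves contributes a 2-state fragment.
  z ∪ y ∪ x : 8 states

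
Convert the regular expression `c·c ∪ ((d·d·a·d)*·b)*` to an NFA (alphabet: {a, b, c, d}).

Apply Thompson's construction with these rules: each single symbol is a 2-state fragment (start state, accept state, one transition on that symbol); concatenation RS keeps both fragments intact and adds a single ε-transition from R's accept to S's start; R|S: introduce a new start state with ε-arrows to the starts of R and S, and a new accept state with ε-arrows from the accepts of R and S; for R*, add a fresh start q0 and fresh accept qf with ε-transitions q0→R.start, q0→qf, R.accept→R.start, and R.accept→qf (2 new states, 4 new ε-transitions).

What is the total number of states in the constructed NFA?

20

Recursing over subexpressions:
Each of the 7 symbol leaves contributes a 2-state fragment.
  c·c : 4 states
  d·d·a·d : 8 states
  (d·d·a·d)* : 10 states
  (d·d·a·d)*·b : 12 states
  ((d·d·a·d)*·b)* : 14 states
  c·c ∪ ((d·d·a·d)*·b)* : 20 states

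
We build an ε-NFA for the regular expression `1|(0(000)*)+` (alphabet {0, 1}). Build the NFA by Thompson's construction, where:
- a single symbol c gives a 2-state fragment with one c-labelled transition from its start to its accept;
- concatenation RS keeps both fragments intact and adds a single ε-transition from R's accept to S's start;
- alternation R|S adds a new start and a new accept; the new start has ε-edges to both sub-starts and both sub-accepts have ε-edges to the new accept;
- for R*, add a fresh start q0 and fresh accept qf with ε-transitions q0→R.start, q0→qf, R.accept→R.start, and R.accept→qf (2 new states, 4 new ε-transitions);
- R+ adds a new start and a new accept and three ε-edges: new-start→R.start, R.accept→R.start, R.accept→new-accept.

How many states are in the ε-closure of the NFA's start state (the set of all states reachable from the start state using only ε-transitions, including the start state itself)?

Compute the ε-closure size of each fragment's start state recursively; a symbol fragment's start has no outgoing ε-edge, so its closure is just itself (size 1).
  000 → |closure| equals the left operand's closure size = 1 (its accept is not ε-reachable, so the closure stops there)
  (000)* → |closure| = 1 (new start) + 1 (body) + 1 (new accept) = 3
  0(000)* → |closure| equals the left operand's closure size = 1 (its accept is not ε-reachable, so the closure stops there)
  (0(000)*)+ → |closure| = 1 + 1 = 2 (the body doesn't accept ε, so the new accept is not reached)
  1|(0(000)*)+ → |closure| = 1 + 1 + 2 = 4 (the new accept is not ε-reachable since no branch accepts ε)

4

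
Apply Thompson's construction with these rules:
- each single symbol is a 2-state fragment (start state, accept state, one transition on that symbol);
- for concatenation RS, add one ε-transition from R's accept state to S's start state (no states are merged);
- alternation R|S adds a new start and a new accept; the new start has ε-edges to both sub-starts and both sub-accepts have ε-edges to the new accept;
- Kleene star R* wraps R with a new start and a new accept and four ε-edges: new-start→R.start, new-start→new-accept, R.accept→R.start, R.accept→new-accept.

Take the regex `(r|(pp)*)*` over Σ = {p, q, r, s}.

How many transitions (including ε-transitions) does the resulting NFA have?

16

Per subexpression:
Each of the 3 symbol leaves contributes 1 transition (1 symbol, 0 ε).
  pp → 3 transitions (2 symbol, 1 ε)
  (pp)* → 7 transitions (2 symbol, 5 ε)
  r|(pp)* → 12 transitions (3 symbol, 9 ε)
  (r|(pp)*)* → 16 transitions (3 symbol, 13 ε)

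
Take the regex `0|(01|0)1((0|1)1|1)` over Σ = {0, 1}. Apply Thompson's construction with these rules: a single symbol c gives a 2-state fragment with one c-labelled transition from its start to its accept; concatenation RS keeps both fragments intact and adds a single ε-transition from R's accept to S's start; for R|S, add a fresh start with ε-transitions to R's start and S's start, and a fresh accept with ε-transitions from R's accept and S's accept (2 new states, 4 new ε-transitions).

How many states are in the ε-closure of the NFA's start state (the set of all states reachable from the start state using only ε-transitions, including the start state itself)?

5

Let C(F) = |ε-closure(F.start)| within fragment F, and note whether F accepts ε. Symbol fragments have C = 1 and do not accept ε. Then:
  01 → same as the first factor's closure: C = 1
  01|0 → C = 1 + 1 + 1 = 3 (the new accept is not ε-reachable since no branch accepts ε)
  0|1 → new start ε-reaches every alternative's start; none of them accept ε, so the new accept is not reached: C = 1 + 1 + 1 = 3
  (0|1)1 → same as the first factor's closure: C = 3
  (0|1)1|1 → new start ε-reaches every alternative's start; none of them accept ε, so the new accept is not reached: C = 1 + 3 + 1 = 5
  (01|0)1((0|1)1|1) → same as the first factor's closure: C = 3
  0|(01|0)1((0|1)1|1) → C = 1 + 1 + 3 = 5 (the new accept is not ε-reachable since no branch accepts ε)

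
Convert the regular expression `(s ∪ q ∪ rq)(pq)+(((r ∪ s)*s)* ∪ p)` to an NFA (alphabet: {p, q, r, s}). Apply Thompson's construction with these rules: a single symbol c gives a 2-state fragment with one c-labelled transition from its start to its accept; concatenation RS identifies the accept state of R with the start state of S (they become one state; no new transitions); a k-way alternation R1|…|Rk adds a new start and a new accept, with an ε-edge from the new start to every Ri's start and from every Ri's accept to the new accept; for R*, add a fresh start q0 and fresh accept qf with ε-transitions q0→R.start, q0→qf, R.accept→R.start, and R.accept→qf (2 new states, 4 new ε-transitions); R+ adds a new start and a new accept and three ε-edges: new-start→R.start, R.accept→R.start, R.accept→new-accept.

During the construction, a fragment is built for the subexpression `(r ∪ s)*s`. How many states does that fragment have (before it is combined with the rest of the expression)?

9

Fragment for `(r ∪ s)*s`:
Each of the 3 symbol leaves contributes a 2-state fragment.
  r ∪ s → 6 states
  (r ∪ s)* → 8 states
  (r ∪ s)*s → 9 states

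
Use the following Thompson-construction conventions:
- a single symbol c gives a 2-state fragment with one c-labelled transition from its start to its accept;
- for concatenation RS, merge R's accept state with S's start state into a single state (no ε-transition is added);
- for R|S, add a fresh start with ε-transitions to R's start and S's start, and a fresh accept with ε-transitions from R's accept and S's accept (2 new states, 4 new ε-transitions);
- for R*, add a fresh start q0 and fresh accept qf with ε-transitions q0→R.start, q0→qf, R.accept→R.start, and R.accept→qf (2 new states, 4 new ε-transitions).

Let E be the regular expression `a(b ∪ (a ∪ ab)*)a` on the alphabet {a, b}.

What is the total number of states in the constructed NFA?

15

Building bottom-up:
Each of the 6 symbol leaves contributes a 2-state fragment.
  ab = 3 states
  a ∪ ab = 7 states
  (a ∪ ab)* = 9 states
  b ∪ (a ∪ ab)* = 13 states
  a(b ∪ (a ∪ ab)*)a = 15 states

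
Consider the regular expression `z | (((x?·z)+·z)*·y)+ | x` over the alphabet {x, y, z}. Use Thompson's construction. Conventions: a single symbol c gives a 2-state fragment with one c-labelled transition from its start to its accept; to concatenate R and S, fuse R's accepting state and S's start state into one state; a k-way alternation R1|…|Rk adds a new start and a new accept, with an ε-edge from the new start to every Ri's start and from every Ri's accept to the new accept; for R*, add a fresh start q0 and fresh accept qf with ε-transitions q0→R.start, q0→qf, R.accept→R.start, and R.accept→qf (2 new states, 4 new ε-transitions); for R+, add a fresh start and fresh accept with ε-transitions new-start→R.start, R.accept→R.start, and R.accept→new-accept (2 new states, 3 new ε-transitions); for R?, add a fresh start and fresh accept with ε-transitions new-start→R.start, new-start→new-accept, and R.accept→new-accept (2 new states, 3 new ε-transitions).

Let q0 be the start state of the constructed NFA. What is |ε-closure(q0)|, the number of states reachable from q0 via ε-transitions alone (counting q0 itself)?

10

Let C(F) = |ε-closure(F.start)| within fragment F, and note whether F accepts ε. Symbol fragments have C = 1 and do not accept ε. Then:
  x? — |closure| = 1 (new start) + 1 (body) + 1 (new accept, via ε) = 3
  x?·z — the left operand accepts ε, so the closure extends into the next operand (the shared merged state is already counted); |closure| = 3 + (1−1) = 3
  (x?·z)+ — new start ε-reaches only the body's start; the new accept needs a symbol first: |closure| = 1 + 3 = 4
  (x?·z)+·z — same as the first factor's closure: |closure| = 4
  ((x?·z)+·z)* — |closure| = 1 (new start) + 4 (body) + 1 (new accept) = 6
  ((x?·z)+·z)*·y — |closure| = 6 + (1−1) = 6 (closure spills across the concat boundary because the left factor accepts ε)
  (((x?·z)+·z)*·y)+ — |closure| = 1 + 6 = 7 (the body doesn't accept ε, so the new accept is not reached)
  z | (((x?·z)+·z)*·y)+ | x — |closure| = 1 + 1 + 7 + 1 = 10 (the new accept is not ε-reachable since no branch accepts ε)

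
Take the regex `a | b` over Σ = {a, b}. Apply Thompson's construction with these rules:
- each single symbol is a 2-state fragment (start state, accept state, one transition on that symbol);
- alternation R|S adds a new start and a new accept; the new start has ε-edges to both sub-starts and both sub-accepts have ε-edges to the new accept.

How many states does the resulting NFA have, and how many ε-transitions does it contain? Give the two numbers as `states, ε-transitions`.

Building bottom-up:
Each of the 2 symbol leaves contributes 2 states and 0 ε-transitions.
  a | b = 6 states, 4 ε-transitions

6, 4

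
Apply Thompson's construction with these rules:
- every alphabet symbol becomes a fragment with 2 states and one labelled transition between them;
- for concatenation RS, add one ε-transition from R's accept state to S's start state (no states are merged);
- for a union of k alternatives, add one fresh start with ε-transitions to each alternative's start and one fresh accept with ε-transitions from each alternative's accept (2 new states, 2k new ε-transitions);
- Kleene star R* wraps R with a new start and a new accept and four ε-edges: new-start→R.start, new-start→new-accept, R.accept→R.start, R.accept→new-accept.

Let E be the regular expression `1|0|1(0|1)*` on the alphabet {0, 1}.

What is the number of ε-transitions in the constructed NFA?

15

By structural recursion:
Each of the 5 symbol leaves contributes 0 ε-transitions.
  0|1 : 4 ε-transitions
  (0|1)* : 8 ε-transitions
  1(0|1)* : 9 ε-transitions
  1|0|1(0|1)* : 15 ε-transitions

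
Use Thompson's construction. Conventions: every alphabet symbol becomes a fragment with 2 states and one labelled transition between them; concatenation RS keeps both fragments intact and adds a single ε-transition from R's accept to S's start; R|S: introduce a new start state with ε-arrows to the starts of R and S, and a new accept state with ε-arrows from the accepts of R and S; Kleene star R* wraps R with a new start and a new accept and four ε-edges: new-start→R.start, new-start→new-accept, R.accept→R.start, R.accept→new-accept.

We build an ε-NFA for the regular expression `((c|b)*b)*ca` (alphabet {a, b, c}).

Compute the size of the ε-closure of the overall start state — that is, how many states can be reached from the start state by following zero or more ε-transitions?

9

Let C(F) = |ε-closure(F.start)| within fragment F, and note whether F accepts ε. Symbol fragments have C = 1 and do not accept ε. Then:
  c|b — |ε-closure| = 1 + 1 + 1 = 3 (the new accept is not ε-reachable since no branch accepts ε)
  (c|b)* — |ε-closure| = 1 (new start) + 3 (body) + 1 (new accept) = 5
  (c|b)*b — |ε-closure| = 5 + 1 = 6 (closure spills across the concat boundary because the left factor accepts ε)
  ((c|b)*b)* — the star's fresh start ε-reaches both the body's start and the fresh accept: |ε-closure| = 2 + 6 = 8
  ((c|b)*b)*ca — the left operand accepts ε, so the closure extends into the next operand (via the concat ε-link); |ε-closure| = 8 + 1 = 9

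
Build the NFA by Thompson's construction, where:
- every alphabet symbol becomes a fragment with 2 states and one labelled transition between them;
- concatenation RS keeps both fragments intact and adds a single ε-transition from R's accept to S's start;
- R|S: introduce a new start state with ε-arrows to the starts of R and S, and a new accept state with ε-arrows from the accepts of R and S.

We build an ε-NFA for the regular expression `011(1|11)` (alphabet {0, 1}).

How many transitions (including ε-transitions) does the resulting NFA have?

14

Per subexpression:
Each of the 6 symbol leaves contributes 1 transition (1 symbol, 0 ε).
  11 — 3 transitions (2 symbol, 1 ε)
  1|11 — 8 transitions (3 symbol, 5 ε)
  011(1|11) — 14 transitions (6 symbol, 8 ε)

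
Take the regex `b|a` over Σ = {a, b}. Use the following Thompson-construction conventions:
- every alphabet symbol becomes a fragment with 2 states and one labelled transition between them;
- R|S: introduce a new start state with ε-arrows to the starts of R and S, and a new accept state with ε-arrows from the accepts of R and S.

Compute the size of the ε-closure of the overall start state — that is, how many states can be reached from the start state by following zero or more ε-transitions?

Compute the ε-closure size of each fragment's start state recursively; a symbol fragment's start has no outgoing ε-edge, so its closure is just itself (size 1).
  b|a → |ε-closure| = 1 + 1 + 1 = 3 (the new accept is not ε-reachable since no branch accepts ε)

3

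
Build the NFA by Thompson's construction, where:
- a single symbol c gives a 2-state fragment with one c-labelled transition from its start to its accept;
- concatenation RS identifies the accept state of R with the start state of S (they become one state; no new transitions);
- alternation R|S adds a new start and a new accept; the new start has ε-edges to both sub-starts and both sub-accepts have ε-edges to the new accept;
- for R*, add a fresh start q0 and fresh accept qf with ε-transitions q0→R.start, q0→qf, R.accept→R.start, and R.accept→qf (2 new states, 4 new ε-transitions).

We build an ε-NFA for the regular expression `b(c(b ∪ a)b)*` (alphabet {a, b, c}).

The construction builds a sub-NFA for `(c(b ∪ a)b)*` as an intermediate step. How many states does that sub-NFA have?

10

Fragment for `(c(b ∪ a)b)*`:
Each of the 4 symbol leaves contributes a 2-state fragment.
  b ∪ a : 6 states
  c(b ∪ a)b : 8 states
  (c(b ∪ a)b)* : 10 states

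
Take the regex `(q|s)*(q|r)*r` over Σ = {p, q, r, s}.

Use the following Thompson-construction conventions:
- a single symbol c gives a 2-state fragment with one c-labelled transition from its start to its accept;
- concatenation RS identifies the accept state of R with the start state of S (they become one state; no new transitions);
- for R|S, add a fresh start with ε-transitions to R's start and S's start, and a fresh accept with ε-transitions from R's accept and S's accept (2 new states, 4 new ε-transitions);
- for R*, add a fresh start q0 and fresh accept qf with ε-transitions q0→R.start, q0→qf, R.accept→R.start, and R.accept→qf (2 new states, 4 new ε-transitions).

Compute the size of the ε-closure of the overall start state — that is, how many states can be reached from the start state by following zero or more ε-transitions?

Compute the ε-closure size of each fragment's start state recursively; a symbol fragment's start has no outgoing ε-edge, so its closure is just itself (size 1).
  q|s → new start ε-reaches every alternative's start; none of them accept ε, so the new accept is not reached: |closure| = 1 + 1 + 1 = 3
  (q|s)* → |closure| = 1 (new start) + 3 (body) + 1 (new accept) = 5
  q|r → new start ε-reaches every alternative's start; none of them accept ε, so the new accept is not reached: |closure| = 1 + 1 + 1 = 3
  (q|r)* → new start has ε-edges to the inner start and to the new accept, so |closure| = 2 + 3 = 5
  (q|s)*(q|r)*r → the left operand accepts ε, so the closure extends into the next operand (the shared merged state is already counted); |closure| = 5 + (5−1) + (1−1) = 9

9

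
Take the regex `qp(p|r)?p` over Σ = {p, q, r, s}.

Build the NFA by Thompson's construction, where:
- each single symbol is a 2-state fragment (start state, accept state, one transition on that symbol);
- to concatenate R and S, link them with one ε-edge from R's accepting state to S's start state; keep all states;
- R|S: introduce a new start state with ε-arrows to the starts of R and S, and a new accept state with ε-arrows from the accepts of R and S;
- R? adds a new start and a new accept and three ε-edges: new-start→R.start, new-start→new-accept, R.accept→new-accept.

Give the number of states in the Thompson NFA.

14

Recursing over subexpressions:
Each of the 5 symbol leaves contributes a 2-state fragment.
  p|r → 6 states
  (p|r)? → 8 states
  qp(p|r)?p → 14 states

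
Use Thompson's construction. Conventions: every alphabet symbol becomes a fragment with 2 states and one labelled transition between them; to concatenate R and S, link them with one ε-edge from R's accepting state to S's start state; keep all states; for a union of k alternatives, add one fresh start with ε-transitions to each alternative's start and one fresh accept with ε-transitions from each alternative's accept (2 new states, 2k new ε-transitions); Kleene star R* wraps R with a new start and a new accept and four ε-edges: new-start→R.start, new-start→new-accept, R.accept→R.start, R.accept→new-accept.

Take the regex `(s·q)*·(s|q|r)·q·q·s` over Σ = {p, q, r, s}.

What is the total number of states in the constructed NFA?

20

Per subexpression:
Each of the 8 symbol leaves contributes a 2-state fragment.
  s·q — 4 states
  (s·q)* — 6 states
  s|q|r — 8 states
  (s·q)*·(s|q|r)·q·q·s — 20 states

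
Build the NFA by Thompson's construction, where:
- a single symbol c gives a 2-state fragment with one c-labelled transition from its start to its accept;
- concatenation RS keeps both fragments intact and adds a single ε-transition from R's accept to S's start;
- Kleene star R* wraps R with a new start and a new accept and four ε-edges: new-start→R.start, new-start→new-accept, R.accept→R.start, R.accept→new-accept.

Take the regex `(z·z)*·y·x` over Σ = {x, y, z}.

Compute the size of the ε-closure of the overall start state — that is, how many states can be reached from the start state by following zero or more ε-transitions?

4

Let C(F) = |ε-closure(F.start)| within fragment F, and note whether F accepts ε. Symbol fragments have C = 1 and do not accept ε. Then:
  z·z : same as the first factor's closure: C = 1
  (z·z)* : the star's fresh start ε-reaches both the body's start and the fresh accept: C = 2 + 1 = 3
  (z·z)*·y·x : the left operand accepts ε, so the closure extends into the next operand (via the concat ε-link); C = 3 + 1 = 4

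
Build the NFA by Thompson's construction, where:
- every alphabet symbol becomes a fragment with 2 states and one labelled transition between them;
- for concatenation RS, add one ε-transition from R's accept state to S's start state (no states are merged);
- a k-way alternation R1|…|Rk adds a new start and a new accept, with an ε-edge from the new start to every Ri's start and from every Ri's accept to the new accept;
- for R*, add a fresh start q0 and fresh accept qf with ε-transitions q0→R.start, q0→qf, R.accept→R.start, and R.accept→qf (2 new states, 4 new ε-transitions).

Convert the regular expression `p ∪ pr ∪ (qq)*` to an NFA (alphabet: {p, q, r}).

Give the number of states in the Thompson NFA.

Per subexpression:
Each of the 5 symbol leaves contributes a 2-state fragment.
  pr : 4 states
  qq : 4 states
  (qq)* : 6 states
  p ∪ pr ∪ (qq)* : 14 states

14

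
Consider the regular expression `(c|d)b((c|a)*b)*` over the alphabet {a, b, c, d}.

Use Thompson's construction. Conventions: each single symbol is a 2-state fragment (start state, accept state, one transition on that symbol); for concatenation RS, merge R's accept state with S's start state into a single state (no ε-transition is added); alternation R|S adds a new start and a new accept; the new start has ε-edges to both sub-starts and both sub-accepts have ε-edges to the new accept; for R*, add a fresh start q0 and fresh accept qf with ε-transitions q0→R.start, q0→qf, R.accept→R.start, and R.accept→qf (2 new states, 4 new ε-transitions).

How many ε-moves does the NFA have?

Bottom-up over the parse tree:
Each of the 6 symbol leaves contributes 0 ε-transitions.
  c|d = 4 ε-transitions
  c|a = 4 ε-transitions
  (c|a)* = 8 ε-transitions
  (c|a)*b = 8 ε-transitions
  ((c|a)*b)* = 12 ε-transitions
  (c|d)b((c|a)*b)* = 16 ε-transitions

16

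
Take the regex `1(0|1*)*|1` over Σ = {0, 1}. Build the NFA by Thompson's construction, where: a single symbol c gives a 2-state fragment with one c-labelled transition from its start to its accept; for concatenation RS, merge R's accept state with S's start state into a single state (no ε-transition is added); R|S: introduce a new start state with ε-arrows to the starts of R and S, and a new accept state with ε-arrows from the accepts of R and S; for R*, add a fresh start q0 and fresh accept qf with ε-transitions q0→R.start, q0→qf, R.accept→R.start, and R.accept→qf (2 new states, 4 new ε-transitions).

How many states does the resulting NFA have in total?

15

By structural recursion:
Each of the 4 symbol leaves contributes a 2-state fragment.
  1* → 4 states
  0|1* → 8 states
  (0|1*)* → 10 states
  1(0|1*)* → 11 states
  1(0|1*)*|1 → 15 states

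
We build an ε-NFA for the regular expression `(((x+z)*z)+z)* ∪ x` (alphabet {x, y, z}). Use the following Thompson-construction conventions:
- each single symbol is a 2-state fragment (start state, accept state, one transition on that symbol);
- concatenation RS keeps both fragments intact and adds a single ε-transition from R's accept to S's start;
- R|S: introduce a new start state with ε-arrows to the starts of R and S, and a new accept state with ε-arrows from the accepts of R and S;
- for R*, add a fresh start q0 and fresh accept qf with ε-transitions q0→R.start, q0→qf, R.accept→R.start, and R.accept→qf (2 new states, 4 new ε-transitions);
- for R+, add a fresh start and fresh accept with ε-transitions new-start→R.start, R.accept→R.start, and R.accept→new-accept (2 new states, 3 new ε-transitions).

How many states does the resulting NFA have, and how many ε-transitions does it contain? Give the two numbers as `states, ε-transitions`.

Recursing over subexpressions:
Each of the 5 symbol leaves contributes 2 states and 0 ε-transitions.
  x+ : 4 states, 3 ε-transitions
  x+z : 6 states, 4 ε-transitions
  (x+z)* : 8 states, 8 ε-transitions
  (x+z)*z : 10 states, 9 ε-transitions
  ((x+z)*z)+ : 12 states, 12 ε-transitions
  ((x+z)*z)+z : 14 states, 13 ε-transitions
  (((x+z)*z)+z)* : 16 states, 17 ε-transitions
  (((x+z)*z)+z)* ∪ x : 20 states, 21 ε-transitions

20, 21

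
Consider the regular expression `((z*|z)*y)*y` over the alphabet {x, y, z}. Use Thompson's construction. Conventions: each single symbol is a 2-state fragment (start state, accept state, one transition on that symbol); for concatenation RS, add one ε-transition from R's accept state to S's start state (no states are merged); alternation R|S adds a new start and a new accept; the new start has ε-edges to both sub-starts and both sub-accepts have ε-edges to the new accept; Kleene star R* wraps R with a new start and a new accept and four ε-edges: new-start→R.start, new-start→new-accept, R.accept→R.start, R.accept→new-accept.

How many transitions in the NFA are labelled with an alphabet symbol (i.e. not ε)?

Building bottom-up:
Each of the 4 symbol leaves contributes exactly 1 symbol transition.
  z* — 1 symbol transition
  z*|z — 2 symbol transitions
  (z*|z)* — 2 symbol transitions
  (z*|z)*y — 3 symbol transitions
  ((z*|z)*y)* — 3 symbol transitions
  ((z*|z)*y)*y — 4 symbol transitions

4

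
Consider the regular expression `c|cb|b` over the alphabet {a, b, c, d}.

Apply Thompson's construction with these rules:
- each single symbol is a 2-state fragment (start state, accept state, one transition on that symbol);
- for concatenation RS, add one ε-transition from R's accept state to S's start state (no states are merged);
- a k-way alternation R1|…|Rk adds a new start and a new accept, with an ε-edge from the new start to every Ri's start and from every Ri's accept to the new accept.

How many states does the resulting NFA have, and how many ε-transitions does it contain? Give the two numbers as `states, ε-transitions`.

Bottom-up over the parse tree:
Each of the 4 symbol leaves contributes 2 states and 0 ε-transitions.
  cb = 4 states, 1 ε-transition
  c|cb|b = 10 states, 7 ε-transitions

10, 7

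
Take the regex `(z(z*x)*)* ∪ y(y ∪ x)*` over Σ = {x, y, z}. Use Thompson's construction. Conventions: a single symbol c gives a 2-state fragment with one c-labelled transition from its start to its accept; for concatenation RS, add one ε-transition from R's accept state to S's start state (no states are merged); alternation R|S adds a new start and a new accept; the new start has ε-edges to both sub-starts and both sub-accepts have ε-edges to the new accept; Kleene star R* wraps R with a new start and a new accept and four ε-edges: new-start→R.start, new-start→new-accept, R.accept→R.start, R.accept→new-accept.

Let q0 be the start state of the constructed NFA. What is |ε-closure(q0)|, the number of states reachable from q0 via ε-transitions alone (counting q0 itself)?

Let C(F) = |ε-closure(F.start)| within fragment F, and note whether F accepts ε. Symbol fragments have C = 1 and do not accept ε. Then:
  z* → |ε-closure| = 1 (new start) + 1 (body) + 1 (new accept) = 3
  z*x → the left operand accepts ε, so the closure extends into the next operand (via the concat ε-link); |ε-closure| = 3 + 1 = 4
  (z*x)* → |ε-closure| = 1 (new start) + 4 (body) + 1 (new accept) = 6
  z(z*x)* → same as the first factor's closure: |ε-closure| = 1
  (z(z*x)*)* → |ε-closure| = 1 (new start) + 1 (body) + 1 (new accept) = 3
  y ∪ x → |ε-closure| = 1 + 1 + 1 = 3 (the new accept is not ε-reachable since no branch accepts ε)
  (y ∪ x)* → the star's fresh start ε-reaches both the body's start and the fresh accept: |ε-closure| = 2 + 3 = 5
  y(y ∪ x)* → same as the first factor's closure: |ε-closure| = 1
  (z(z*x)*)* ∪ y(y ∪ x)* → |ε-closure| = 1 (new start) + (3 + 1) + 1 (new accept, since some branch ε-reaches its own accept) = 6

6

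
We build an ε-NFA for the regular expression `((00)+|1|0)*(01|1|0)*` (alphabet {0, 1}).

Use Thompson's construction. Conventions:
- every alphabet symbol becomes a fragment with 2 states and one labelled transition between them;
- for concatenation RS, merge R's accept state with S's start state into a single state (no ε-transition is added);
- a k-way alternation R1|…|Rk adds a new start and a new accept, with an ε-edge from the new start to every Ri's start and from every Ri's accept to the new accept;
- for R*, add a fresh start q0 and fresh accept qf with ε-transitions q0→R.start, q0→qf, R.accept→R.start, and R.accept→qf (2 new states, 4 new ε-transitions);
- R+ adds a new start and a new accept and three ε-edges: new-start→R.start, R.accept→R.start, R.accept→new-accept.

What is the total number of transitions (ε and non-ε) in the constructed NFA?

Per subexpression:
Each of the 8 symbol leaves contributes 1 transition (1 symbol, 0 ε).
  00 → 2 transitions (2 symbol, 0 ε)
  (00)+ → 5 transitions (2 symbol, 3 ε)
  (00)+|1|0 → 13 transitions (4 symbol, 9 ε)
  ((00)+|1|0)* → 17 transitions (4 symbol, 13 ε)
  01 → 2 transitions (2 symbol, 0 ε)
  01|1|0 → 10 transitions (4 symbol, 6 ε)
  (01|1|0)* → 14 transitions (4 symbol, 10 ε)
  ((00)+|1|0)*(01|1|0)* → 31 transitions (8 symbol, 23 ε)

31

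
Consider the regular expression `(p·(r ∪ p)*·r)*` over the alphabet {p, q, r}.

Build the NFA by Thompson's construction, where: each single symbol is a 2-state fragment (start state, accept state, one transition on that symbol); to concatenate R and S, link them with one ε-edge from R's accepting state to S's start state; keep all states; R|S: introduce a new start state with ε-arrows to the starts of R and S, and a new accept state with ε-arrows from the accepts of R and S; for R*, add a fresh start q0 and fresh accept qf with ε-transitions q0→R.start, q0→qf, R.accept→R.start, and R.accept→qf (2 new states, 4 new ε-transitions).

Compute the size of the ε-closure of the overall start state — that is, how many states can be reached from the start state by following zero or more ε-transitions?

3

Compute the ε-closure size of each fragment's start state recursively; a symbol fragment's start has no outgoing ε-edge, so its closure is just itself (size 1).
  r ∪ p : |ε-closure| = 1 + 1 + 1 = 3 (the new accept is not ε-reachable since no branch accepts ε)
  (r ∪ p)* : new start has ε-edges to the inner start and to the new accept, so |ε-closure| = 2 + 3 = 5
  p·(r ∪ p)*·r : same as the first factor's closure: |ε-closure| = 1
  (p·(r ∪ p)*·r)* : new start has ε-edges to the inner start and to the new accept, so |ε-closure| = 2 + 1 = 3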